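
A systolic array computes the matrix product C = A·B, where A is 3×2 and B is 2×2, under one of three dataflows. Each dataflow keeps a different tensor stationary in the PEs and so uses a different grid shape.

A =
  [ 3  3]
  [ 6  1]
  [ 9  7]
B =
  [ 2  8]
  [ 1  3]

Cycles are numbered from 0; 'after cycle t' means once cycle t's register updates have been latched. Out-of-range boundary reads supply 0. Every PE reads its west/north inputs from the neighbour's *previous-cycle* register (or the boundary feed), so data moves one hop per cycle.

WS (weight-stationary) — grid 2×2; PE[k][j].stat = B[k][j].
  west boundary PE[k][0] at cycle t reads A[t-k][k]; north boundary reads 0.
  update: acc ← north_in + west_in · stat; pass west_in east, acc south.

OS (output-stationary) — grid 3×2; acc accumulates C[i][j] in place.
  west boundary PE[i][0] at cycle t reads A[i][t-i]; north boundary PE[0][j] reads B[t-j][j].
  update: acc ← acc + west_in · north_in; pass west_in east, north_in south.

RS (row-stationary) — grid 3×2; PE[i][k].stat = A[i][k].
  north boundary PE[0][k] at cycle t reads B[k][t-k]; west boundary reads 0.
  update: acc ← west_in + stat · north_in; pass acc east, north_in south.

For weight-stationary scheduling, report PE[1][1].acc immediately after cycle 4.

PE[1][1].acc = 93

WS 2×2: PE[1][1] cycle-by-cycle (with neighbour feeds):
  cycle 0: PE[0][1] → acc 0, east 0, south 0
  cycle 0: PE[1][0] → acc 0, east 0, south 0
  cycle 0: PE[1][1] → acc 0, east 0, south 0
  cycle 1: PE[0][1] → acc 24, east 3, south 24
  cycle 1: PE[1][0] → acc 9, east 3, south 9
  cycle 1: PE[1][1] → acc 0, east 0, south 0
  cycle 2: PE[0][1] → acc 48, east 6, south 48
  cycle 2: PE[1][0] → acc 13, east 1, south 13
  cycle 2: PE[1][1] → acc 33, east 3, south 33
  cycle 3: PE[0][1] → acc 72, east 9, south 72
  cycle 3: PE[1][0] → acc 25, east 7, south 25
  cycle 3: PE[1][1] → acc 51, east 1, south 51
  cycle 4: PE[0][1] → acc 0, east 0, south 0
  cycle 4: PE[1][0] → acc 0, east 0, south 0
  cycle 4: PE[1][1] → acc 93, east 7, south 93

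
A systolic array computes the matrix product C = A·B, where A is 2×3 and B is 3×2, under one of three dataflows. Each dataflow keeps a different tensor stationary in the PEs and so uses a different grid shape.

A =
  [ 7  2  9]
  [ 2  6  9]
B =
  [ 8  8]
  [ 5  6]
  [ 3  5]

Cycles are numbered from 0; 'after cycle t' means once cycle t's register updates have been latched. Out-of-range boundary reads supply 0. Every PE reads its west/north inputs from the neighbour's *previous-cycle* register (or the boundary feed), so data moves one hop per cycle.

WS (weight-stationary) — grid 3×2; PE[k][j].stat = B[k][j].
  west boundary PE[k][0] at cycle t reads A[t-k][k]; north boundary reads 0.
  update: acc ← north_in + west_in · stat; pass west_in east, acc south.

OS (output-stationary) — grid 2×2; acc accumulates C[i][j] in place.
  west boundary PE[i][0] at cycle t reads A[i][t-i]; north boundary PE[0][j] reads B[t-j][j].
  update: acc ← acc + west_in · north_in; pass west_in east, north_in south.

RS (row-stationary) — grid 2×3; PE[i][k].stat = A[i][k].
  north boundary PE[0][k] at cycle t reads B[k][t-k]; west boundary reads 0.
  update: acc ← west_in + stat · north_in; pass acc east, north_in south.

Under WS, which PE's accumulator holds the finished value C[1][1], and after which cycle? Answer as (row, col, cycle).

(row, col, cycle) = (2, 1, 4)

WS: C[1][1] accumulates in PE[2][1]:
  [0] (2,1) acc=0 (h:0 v:0)
  [1] (2,1) acc=0 (h:0 v:0)
  [2] (2,1) acc=0 (h:0 v:0)
  [3] (2,1) acc=113 (h:9 v:113)
  [4] (2,1) acc=97 (h:9 v:97)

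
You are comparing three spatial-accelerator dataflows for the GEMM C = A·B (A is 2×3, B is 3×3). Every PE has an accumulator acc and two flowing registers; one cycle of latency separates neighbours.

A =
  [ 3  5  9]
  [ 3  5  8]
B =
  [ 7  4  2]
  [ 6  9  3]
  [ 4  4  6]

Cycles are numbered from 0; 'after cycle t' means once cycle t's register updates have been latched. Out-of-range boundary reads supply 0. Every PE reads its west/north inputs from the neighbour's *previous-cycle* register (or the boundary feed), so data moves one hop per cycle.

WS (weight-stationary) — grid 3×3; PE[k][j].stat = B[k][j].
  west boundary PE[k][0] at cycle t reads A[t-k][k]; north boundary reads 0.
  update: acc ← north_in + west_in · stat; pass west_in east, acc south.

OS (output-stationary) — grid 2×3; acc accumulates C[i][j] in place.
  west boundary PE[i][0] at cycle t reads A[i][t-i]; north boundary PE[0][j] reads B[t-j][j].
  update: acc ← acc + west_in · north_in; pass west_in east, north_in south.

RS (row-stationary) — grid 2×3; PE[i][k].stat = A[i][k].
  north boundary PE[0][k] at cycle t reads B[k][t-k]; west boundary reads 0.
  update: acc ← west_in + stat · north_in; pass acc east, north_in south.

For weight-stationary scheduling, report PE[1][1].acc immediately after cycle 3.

PE[1][1].acc = 57

WS (3×3). Following PE[1][1] plus its west/north inputs:
  step 0 · PE0,1: acc=0; fwd→0 fwd↓0
  step 0 · PE1,0: acc=0; fwd→0 fwd↓0
  step 0 · PE1,1: acc=0; fwd→0 fwd↓0
  step 1 · PE0,1: acc=12; fwd→3 fwd↓12
  step 1 · PE1,0: acc=51; fwd→5 fwd↓51
  step 1 · PE1,1: acc=0; fwd→0 fwd↓0
  step 2 · PE0,1: acc=12; fwd→3 fwd↓12
  step 2 · PE1,0: acc=51; fwd→5 fwd↓51
  step 2 · PE1,1: acc=57; fwd→5 fwd↓57
  step 3 · PE0,1: acc=0; fwd→0 fwd↓0
  step 3 · PE1,0: acc=0; fwd→0 fwd↓0
  step 3 · PE1,1: acc=57; fwd→5 fwd↓57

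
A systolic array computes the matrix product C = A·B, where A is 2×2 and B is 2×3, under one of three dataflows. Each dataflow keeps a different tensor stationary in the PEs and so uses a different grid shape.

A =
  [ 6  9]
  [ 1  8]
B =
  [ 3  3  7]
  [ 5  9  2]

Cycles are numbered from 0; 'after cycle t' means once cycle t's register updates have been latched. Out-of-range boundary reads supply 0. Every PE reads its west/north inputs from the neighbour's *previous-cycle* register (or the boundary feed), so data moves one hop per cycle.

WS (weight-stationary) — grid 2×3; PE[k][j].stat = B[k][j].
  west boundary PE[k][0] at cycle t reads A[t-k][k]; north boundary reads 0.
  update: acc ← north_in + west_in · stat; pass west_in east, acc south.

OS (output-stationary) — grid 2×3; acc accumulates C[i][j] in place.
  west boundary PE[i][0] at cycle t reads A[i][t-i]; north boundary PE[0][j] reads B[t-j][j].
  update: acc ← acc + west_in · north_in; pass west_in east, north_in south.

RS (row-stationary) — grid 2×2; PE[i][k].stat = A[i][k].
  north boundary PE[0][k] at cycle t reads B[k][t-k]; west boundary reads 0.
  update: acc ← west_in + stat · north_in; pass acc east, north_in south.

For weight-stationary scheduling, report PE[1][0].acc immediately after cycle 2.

WS 2×3: PE[1][0] cycle-by-cycle (with neighbour feeds):
  @0  [0,0]  acc 18  |  →6  ↓18
  @0  [1,0]  acc 0  |  →0  ↓0
  @1  [0,0]  acc 3  |  →1  ↓3
  @1  [1,0]  acc 63  |  →9  ↓63
  @2  [0,0]  acc 0  |  →0  ↓0
  @2  [1,0]  acc 43  |  →8  ↓43

PE[1][0].acc = 43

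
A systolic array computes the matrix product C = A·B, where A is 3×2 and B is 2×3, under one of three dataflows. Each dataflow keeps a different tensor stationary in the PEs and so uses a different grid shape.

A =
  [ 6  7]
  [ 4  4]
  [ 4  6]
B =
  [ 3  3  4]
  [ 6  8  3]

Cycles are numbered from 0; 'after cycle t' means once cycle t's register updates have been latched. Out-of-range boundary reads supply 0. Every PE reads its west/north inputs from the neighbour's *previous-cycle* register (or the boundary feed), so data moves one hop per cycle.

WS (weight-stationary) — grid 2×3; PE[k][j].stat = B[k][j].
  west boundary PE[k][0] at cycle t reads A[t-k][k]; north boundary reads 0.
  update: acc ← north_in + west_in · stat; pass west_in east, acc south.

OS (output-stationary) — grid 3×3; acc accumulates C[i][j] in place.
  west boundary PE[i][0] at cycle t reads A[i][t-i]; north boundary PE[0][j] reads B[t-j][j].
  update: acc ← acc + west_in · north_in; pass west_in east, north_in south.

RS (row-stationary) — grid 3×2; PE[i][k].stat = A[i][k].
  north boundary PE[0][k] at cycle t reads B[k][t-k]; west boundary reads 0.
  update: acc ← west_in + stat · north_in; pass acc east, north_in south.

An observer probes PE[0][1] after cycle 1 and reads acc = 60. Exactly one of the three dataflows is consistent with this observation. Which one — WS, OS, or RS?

dataflow = RS

— WS: 2×3; PE[0][1] trace:
  @0  [0,1]  acc 0  |  →0  ↓0
  @1  [0,1]  acc 18  |  →6  ↓18
— OS: 3×3; PE[0][1] trace:
  @0  [0,1]  acc 0  |  →0  ↓0
  @1  [0,1]  acc 18  |  →6  ↓3
— RS: 3×2; PE[0][1] trace:
  @0  [0,1]  acc 0  |  →0  ↓0
  @1  [0,1]  acc 60  |  →60  ↓6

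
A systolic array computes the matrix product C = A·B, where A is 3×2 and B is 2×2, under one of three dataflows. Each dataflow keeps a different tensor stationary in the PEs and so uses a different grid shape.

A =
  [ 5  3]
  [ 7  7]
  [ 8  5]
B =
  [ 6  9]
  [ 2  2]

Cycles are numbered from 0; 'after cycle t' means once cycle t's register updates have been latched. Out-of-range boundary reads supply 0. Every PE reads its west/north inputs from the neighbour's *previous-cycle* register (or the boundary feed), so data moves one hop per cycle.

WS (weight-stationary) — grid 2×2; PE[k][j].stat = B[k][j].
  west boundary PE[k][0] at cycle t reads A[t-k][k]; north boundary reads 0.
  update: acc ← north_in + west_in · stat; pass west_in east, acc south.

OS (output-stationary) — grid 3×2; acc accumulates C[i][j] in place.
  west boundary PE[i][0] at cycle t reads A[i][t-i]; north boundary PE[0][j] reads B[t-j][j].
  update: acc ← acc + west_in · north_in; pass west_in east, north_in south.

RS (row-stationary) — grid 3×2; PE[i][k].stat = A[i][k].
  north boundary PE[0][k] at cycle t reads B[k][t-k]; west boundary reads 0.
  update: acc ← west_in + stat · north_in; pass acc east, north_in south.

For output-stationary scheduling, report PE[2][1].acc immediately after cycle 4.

PE[2][1].acc = 82

OS on a 3×2 grid — tracing PE[2][1] and its feeders:
  0: (1,1).acc=0  regs=<0,0>
  0: (2,0).acc=0  regs=<0,0>
  0: (2,1).acc=0  regs=<0,0>
  1: (1,1).acc=0  regs=<0,0>
  1: (2,0).acc=0  regs=<0,0>
  1: (2,1).acc=0  regs=<0,0>
  2: (1,1).acc=63  regs=<7,9>
  2: (2,0).acc=48  regs=<8,6>
  2: (2,1).acc=0  regs=<0,0>
  3: (1,1).acc=77  regs=<7,2>
  3: (2,0).acc=58  regs=<5,2>
  3: (2,1).acc=72  regs=<8,9>
  4: (1,1).acc=77  regs=<0,0>
  4: (2,0).acc=58  regs=<0,0>
  4: (2,1).acc=82  regs=<5,2>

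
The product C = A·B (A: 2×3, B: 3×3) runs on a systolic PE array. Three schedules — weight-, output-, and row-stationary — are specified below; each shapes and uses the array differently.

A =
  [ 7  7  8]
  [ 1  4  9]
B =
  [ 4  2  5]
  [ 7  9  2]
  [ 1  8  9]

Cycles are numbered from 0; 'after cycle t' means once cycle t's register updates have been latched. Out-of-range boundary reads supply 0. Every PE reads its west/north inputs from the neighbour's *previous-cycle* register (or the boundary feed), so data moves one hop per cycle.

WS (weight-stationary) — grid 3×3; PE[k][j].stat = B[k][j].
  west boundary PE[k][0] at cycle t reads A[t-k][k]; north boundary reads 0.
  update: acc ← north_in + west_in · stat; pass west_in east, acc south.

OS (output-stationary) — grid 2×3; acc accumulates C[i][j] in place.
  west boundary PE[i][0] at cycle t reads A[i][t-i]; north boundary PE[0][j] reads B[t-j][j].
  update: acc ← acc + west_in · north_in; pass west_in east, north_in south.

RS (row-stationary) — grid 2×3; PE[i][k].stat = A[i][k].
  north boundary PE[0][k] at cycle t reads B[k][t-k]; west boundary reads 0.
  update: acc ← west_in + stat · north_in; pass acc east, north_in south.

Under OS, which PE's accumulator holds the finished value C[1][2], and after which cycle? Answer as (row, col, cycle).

(row, col, cycle) = (1, 2, 5)

Under OS, C[1][2] lands at PE[1][2]:
  step 0 · PE1,2: acc=0; fwd→0 fwd↓0
  step 1 · PE1,2: acc=0; fwd→0 fwd↓0
  step 2 · PE1,2: acc=0; fwd→0 fwd↓0
  step 3 · PE1,2: acc=5; fwd→1 fwd↓5
  step 4 · PE1,2: acc=13; fwd→4 fwd↓2
  step 5 · PE1,2: acc=94; fwd→9 fwd↓9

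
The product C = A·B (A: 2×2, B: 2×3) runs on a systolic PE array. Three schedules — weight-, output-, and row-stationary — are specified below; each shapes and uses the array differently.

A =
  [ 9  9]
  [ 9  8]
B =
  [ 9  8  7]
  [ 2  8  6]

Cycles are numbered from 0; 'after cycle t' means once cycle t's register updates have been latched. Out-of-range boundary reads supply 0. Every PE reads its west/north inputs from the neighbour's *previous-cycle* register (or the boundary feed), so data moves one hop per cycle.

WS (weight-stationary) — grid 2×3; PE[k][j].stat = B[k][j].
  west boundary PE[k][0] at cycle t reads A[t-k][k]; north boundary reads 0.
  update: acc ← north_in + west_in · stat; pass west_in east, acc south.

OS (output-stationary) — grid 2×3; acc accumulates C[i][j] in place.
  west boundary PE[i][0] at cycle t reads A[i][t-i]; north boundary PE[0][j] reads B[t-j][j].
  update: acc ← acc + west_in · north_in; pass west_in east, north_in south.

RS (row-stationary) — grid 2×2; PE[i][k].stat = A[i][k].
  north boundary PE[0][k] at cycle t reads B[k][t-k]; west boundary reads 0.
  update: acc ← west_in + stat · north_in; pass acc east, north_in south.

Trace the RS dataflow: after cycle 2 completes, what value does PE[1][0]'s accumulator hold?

Tracing RS — 2×2 array, target PE[1][0]:
  t=0 PE[0][0]: acc=81 h=81 v=9
  t=0 PE[1][0]: acc=0 h=0 v=0
  t=1 PE[0][0]: acc=72 h=72 v=8
  t=1 PE[1][0]: acc=81 h=81 v=9
  t=2 PE[0][0]: acc=63 h=63 v=7
  t=2 PE[1][0]: acc=72 h=72 v=8

PE[1][0].acc = 72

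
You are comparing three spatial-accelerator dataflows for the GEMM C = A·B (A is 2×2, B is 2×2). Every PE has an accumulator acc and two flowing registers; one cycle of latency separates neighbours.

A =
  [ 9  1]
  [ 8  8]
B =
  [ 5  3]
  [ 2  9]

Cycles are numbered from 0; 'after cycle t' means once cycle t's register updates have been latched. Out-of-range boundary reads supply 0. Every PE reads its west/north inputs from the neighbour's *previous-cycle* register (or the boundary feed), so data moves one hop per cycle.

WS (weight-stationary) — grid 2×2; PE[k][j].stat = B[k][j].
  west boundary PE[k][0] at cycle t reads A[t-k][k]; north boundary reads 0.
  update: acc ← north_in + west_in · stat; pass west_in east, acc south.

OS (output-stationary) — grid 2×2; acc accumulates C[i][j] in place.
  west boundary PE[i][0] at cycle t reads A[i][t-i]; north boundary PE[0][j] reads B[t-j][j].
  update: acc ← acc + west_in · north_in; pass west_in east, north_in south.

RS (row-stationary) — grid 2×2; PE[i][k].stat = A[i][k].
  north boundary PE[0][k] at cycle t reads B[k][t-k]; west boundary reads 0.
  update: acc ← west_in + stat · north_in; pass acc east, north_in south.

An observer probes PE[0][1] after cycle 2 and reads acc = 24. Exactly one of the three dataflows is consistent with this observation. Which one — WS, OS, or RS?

WS [2×2] PE[0][1] across cycles:
  t=0 PE[0][1]: acc=0 h=0 v=0
  t=1 PE[0][1]: acc=27 h=9 v=27
  t=2 PE[0][1]: acc=24 h=8 v=24
OS [2×2] PE[0][1] across cycles:
  t=0 PE[0][1]: acc=0 h=0 v=0
  t=1 PE[0][1]: acc=27 h=9 v=3
  t=2 PE[0][1]: acc=36 h=1 v=9
RS [2×2] PE[0][1] across cycles:
  t=0 PE[0][1]: acc=0 h=0 v=0
  t=1 PE[0][1]: acc=47 h=47 v=2
  t=2 PE[0][1]: acc=36 h=36 v=9

dataflow = WS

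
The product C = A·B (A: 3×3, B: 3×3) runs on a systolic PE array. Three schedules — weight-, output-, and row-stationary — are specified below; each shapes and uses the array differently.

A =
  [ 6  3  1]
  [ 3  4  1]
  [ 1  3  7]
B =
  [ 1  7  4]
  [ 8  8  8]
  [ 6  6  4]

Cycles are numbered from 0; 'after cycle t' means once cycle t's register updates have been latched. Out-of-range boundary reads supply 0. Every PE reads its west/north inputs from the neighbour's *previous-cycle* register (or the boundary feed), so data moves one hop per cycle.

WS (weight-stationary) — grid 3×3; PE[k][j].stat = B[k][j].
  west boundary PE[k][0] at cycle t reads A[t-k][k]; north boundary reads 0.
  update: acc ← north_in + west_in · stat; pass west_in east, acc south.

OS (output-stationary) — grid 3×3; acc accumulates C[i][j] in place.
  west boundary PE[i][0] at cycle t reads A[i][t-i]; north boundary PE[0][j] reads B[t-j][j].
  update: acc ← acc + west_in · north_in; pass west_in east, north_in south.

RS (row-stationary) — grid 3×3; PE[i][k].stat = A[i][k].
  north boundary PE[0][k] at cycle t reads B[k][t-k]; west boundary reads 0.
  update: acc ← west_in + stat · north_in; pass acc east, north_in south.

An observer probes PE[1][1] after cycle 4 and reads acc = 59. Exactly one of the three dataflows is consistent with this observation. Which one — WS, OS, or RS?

Under WS (3×3), PE[1][1]:
  t=0 PE[1][1]: acc=0 h=0 v=0
  t=1 PE[1][1]: acc=0 h=0 v=0
  t=2 PE[1][1]: acc=66 h=3 v=66
  t=3 PE[1][1]: acc=53 h=4 v=53
  t=4 PE[1][1]: acc=31 h=3 v=31
Under OS (3×3), PE[1][1]:
  t=0 PE[1][1]: acc=0 h=0 v=0
  t=1 PE[1][1]: acc=0 h=0 v=0
  t=2 PE[1][1]: acc=21 h=3 v=7
  t=3 PE[1][1]: acc=53 h=4 v=8
  t=4 PE[1][1]: acc=59 h=1 v=6
Under RS (3×3), PE[1][1]:
  t=0 PE[1][1]: acc=0 h=0 v=0
  t=1 PE[1][1]: acc=0 h=0 v=0
  t=2 PE[1][1]: acc=35 h=35 v=8
  t=3 PE[1][1]: acc=53 h=53 v=8
  t=4 PE[1][1]: acc=44 h=44 v=8

dataflow = OS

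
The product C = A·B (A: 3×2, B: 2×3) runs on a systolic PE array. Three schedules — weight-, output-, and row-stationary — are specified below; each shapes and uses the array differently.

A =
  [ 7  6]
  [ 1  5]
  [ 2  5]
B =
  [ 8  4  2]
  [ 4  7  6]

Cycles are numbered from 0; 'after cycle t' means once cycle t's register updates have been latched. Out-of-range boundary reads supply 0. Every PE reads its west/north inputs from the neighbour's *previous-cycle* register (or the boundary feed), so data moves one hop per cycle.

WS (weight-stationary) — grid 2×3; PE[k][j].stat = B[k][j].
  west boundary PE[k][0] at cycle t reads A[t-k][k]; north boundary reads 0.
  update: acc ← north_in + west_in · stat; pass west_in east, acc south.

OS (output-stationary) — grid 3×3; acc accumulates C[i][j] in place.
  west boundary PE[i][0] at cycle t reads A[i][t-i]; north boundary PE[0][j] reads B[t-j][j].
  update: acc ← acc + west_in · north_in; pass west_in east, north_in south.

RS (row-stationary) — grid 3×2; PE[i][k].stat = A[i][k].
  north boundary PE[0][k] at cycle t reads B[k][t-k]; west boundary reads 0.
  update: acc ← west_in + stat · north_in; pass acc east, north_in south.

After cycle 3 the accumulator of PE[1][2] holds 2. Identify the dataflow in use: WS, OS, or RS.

Under WS (2×3), PE[1][2]:
  cycle 0: PE[1][2] → acc 0, east 0, south 0
  cycle 1: PE[1][2] → acc 0, east 0, south 0
  cycle 2: PE[1][2] → acc 0, east 0, south 0
  cycle 3: PE[1][2] → acc 50, east 6, south 50
Under OS (3×3), PE[1][2]:
  cycle 0: PE[1][2] → acc 0, east 0, south 0
  cycle 1: PE[1][2] → acc 0, east 0, south 0
  cycle 2: PE[1][2] → acc 0, east 0, south 0
  cycle 3: PE[1][2] → acc 2, east 1, south 2
RS: PE[1][2] is outside its 3×2 grid.

dataflow = OS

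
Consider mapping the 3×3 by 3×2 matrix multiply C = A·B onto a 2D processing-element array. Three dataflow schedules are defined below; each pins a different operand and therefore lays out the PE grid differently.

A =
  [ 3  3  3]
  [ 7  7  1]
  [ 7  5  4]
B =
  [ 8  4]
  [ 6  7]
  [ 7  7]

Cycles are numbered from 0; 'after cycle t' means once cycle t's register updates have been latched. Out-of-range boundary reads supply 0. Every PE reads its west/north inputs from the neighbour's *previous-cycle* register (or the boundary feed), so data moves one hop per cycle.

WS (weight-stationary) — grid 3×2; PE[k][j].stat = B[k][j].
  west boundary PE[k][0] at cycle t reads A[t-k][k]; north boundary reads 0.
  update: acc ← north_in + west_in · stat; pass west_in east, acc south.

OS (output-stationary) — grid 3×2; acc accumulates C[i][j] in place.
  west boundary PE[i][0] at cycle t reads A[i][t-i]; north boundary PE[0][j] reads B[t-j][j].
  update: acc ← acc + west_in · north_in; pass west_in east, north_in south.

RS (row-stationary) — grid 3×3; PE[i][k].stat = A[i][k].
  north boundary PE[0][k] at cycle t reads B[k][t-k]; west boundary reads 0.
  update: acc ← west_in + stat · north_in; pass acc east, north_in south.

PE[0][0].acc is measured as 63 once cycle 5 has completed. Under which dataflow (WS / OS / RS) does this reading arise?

— WS: 3×2; PE[0][0] trace:
  @0  [0,0]  acc 24  |  →3  ↓24
  @1  [0,0]  acc 56  |  →7  ↓56
  @2  [0,0]  acc 56  |  →7  ↓56
  @3  [0,0]  acc 0  |  →0  ↓0
  @4  [0,0]  acc 0  |  →0  ↓0
  @5  [0,0]  acc 0  |  →0  ↓0
— OS: 3×2; PE[0][0] trace:
  @0  [0,0]  acc 24  |  →3  ↓8
  @1  [0,0]  acc 42  |  →3  ↓6
  @2  [0,0]  acc 63  |  →3  ↓7
  @3  [0,0]  acc 63  |  →0  ↓0
  @4  [0,0]  acc 63  |  →0  ↓0
  @5  [0,0]  acc 63  |  →0  ↓0
— RS: 3×3; PE[0][0] trace:
  @0  [0,0]  acc 24  |  →24  ↓8
  @1  [0,0]  acc 12  |  →12  ↓4
  @2  [0,0]  acc 0  |  →0  ↓0
  @3  [0,0]  acc 0  |  →0  ↓0
  @4  [0,0]  acc 0  |  →0  ↓0
  @5  [0,0]  acc 0  |  →0  ↓0

dataflow = OS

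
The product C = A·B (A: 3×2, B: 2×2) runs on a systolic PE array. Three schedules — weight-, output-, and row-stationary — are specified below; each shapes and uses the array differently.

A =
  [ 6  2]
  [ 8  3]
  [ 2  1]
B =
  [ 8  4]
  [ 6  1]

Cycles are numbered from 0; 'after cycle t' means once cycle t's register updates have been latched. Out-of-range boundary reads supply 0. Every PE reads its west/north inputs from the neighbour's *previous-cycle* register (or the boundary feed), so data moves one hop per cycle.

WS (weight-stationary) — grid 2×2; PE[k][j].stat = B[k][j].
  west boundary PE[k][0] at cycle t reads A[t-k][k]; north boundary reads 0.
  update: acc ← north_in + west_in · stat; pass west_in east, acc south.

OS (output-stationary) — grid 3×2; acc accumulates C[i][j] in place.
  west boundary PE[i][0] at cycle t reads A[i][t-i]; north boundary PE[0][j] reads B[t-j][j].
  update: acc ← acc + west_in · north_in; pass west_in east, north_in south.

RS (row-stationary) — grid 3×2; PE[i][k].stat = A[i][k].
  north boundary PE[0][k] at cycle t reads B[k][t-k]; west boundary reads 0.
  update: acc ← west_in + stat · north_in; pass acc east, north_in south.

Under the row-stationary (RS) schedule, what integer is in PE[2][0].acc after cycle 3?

RS on a 3×2 grid — tracing PE[2][0] and its feeders:
  step 0 · PE1,0: acc=0; fwd→0 fwd↓0
  step 0 · PE2,0: acc=0; fwd→0 fwd↓0
  step 1 · PE1,0: acc=64; fwd→64 fwd↓8
  step 1 · PE2,0: acc=0; fwd→0 fwd↓0
  step 2 · PE1,0: acc=32; fwd→32 fwd↓4
  step 2 · PE2,0: acc=16; fwd→16 fwd↓8
  step 3 · PE1,0: acc=0; fwd→0 fwd↓0
  step 3 · PE2,0: acc=8; fwd→8 fwd↓4

PE[2][0].acc = 8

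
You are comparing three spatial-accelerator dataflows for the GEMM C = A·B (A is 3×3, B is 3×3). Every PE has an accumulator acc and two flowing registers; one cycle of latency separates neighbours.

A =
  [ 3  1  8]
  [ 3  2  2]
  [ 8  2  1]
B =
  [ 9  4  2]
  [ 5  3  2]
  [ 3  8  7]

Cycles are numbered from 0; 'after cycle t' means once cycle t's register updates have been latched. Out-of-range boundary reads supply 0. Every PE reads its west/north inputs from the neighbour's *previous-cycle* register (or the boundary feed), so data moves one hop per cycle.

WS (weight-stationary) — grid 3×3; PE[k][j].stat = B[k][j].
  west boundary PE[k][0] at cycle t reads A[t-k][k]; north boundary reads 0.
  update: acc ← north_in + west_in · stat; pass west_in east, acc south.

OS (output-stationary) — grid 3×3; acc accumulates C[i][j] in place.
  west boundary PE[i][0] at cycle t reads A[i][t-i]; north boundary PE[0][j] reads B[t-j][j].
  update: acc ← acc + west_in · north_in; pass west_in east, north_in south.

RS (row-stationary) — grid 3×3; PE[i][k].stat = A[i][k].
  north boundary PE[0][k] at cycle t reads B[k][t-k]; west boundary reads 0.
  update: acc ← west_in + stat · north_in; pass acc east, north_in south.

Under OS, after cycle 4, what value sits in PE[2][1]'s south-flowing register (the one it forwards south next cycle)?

OS on a 3×3 grid — tracing PE[2][1] and its feeders:
  @0  [1,1]  acc 0  |  →0  ↓0
  @0  [2,0]  acc 0  |  →0  ↓0
  @0  [2,1]  acc 0  |  →0  ↓0
  @1  [1,1]  acc 0  |  →0  ↓0
  @1  [2,0]  acc 0  |  →0  ↓0
  @1  [2,1]  acc 0  |  →0  ↓0
  @2  [1,1]  acc 12  |  →3  ↓4
  @2  [2,0]  acc 72  |  →8  ↓9
  @2  [2,1]  acc 0  |  →0  ↓0
  @3  [1,1]  acc 18  |  →2  ↓3
  @3  [2,0]  acc 82  |  →2  ↓5
  @3  [2,1]  acc 32  |  →8  ↓4
  @4  [1,1]  acc 34  |  →2  ↓8
  @4  [2,0]  acc 85  |  →1  ↓3
  @4  [2,1]  acc 38  |  →2  ↓3

register = 3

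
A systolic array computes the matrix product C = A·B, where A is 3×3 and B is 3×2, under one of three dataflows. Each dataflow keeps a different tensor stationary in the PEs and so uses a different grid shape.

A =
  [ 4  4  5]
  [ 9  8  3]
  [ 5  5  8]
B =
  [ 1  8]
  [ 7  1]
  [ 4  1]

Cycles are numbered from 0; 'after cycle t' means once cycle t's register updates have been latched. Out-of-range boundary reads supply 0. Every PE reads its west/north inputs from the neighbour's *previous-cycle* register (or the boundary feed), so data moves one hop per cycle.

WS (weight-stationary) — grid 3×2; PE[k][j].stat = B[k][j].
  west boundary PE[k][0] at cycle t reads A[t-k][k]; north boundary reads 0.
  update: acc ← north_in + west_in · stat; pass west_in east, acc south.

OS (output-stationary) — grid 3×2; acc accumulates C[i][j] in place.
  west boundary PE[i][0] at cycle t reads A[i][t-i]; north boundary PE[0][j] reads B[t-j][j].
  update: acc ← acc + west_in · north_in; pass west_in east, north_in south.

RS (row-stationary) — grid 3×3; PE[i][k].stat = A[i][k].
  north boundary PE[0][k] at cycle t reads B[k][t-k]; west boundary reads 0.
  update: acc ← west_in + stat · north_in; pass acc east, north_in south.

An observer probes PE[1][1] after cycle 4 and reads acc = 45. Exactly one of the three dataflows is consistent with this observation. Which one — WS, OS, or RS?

dataflow = WS

WS (3×2 grid), PE[1][1]:
  cycle 0: PE[1][1] → acc 0, east 0, south 0
  cycle 1: PE[1][1] → acc 0, east 0, south 0
  cycle 2: PE[1][1] → acc 36, east 4, south 36
  cycle 3: PE[1][1] → acc 80, east 8, south 80
  cycle 4: PE[1][1] → acc 45, east 5, south 45
OS (3×2 grid), PE[1][1]:
  cycle 0: PE[1][1] → acc 0, east 0, south 0
  cycle 1: PE[1][1] → acc 0, east 0, south 0
  cycle 2: PE[1][1] → acc 72, east 9, south 8
  cycle 3: PE[1][1] → acc 80, east 8, south 1
  cycle 4: PE[1][1] → acc 83, east 3, south 1
RS (3×3 grid), PE[1][1]:
  cycle 0: PE[1][1] → acc 0, east 0, south 0
  cycle 1: PE[1][1] → acc 0, east 0, south 0
  cycle 2: PE[1][1] → acc 65, east 65, south 7
  cycle 3: PE[1][1] → acc 80, east 80, south 1
  cycle 4: PE[1][1] → acc 0, east 0, south 0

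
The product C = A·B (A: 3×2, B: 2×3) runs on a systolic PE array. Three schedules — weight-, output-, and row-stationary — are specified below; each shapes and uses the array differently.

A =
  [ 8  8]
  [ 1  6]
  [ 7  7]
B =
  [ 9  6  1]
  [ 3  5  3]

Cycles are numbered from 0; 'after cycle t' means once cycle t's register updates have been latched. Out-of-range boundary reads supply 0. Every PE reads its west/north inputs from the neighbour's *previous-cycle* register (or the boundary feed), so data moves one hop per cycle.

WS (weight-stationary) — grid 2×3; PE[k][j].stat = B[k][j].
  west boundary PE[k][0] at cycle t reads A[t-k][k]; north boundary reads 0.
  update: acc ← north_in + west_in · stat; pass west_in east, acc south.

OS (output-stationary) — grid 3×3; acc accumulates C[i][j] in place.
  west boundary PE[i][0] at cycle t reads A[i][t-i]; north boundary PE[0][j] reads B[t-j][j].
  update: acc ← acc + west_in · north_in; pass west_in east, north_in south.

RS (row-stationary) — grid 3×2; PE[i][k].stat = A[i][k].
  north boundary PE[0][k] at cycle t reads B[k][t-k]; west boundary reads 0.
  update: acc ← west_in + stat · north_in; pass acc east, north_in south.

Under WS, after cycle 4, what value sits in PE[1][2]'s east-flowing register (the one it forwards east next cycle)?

WS on a 2×3 grid — tracing PE[1][2] and its feeders:
  cycle 0: PE[0][2] → acc 0, east 0, south 0
  cycle 0: PE[1][1] → acc 0, east 0, south 0
  cycle 0: PE[1][2] → acc 0, east 0, south 0
  cycle 1: PE[0][2] → acc 0, east 0, south 0
  cycle 1: PE[1][1] → acc 0, east 0, south 0
  cycle 1: PE[1][2] → acc 0, east 0, south 0
  cycle 2: PE[0][2] → acc 8, east 8, south 8
  cycle 2: PE[1][1] → acc 88, east 8, south 88
  cycle 2: PE[1][2] → acc 0, east 0, south 0
  cycle 3: PE[0][2] → acc 1, east 1, south 1
  cycle 3: PE[1][1] → acc 36, east 6, south 36
  cycle 3: PE[1][2] → acc 32, east 8, south 32
  cycle 4: PE[0][2] → acc 7, east 7, south 7
  cycle 4: PE[1][1] → acc 77, east 7, south 77
  cycle 4: PE[1][2] → acc 19, east 6, south 19

register = 6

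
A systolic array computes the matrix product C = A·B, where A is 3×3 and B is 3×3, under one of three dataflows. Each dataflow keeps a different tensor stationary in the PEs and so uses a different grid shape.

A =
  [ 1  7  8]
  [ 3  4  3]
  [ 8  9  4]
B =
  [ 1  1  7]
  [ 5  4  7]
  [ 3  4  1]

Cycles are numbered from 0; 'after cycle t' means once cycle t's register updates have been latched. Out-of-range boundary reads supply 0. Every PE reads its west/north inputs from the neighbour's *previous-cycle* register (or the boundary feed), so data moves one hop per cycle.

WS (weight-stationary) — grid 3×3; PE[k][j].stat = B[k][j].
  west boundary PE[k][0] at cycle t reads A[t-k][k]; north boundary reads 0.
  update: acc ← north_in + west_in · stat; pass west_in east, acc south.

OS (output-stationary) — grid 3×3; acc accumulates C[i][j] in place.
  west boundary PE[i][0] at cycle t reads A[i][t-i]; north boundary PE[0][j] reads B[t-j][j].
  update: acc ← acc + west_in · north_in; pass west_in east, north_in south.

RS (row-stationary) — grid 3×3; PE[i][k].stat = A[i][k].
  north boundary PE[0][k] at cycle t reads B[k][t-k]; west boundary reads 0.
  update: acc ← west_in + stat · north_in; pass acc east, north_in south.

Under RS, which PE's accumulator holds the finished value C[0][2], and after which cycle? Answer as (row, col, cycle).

RS: C[0][2] accumulates in PE[0][2]:
  [0] (0,2) acc=0 (h:0 v:0)
  [1] (0,2) acc=0 (h:0 v:0)
  [2] (0,2) acc=60 (h:60 v:3)
  [3] (0,2) acc=61 (h:61 v:4)
  [4] (0,2) acc=64 (h:64 v:1)

(row, col, cycle) = (0, 2, 4)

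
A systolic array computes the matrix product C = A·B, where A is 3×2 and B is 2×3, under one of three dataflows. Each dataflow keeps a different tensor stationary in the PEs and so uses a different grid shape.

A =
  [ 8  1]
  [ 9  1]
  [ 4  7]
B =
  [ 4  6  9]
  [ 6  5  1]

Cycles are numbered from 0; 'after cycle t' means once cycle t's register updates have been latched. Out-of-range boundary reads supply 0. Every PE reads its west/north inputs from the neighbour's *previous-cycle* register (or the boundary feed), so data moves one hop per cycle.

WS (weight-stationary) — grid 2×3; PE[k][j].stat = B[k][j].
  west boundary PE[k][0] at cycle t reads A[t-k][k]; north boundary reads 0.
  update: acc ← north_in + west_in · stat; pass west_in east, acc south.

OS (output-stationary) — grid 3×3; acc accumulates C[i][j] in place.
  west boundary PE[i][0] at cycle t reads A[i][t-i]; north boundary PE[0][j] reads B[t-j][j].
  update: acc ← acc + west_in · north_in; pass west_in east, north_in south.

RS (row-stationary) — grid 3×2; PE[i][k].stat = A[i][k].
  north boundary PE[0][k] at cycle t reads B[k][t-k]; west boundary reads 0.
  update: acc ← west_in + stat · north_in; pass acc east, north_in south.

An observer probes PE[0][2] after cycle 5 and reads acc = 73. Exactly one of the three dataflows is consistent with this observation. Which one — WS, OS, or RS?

— WS: 2×3; PE[0][2] trace:
  [0] (0,2) acc=0 (h:0 v:0)
  [1] (0,2) acc=0 (h:0 v:0)
  [2] (0,2) acc=72 (h:8 v:72)
  [3] (0,2) acc=81 (h:9 v:81)
  [4] (0,2) acc=36 (h:4 v:36)
  [5] (0,2) acc=0 (h:0 v:0)
— OS: 3×3; PE[0][2] trace:
  [0] (0,2) acc=0 (h:0 v:0)
  [1] (0,2) acc=0 (h:0 v:0)
  [2] (0,2) acc=72 (h:8 v:9)
  [3] (0,2) acc=73 (h:1 v:1)
  [4] (0,2) acc=73 (h:0 v:0)
  [5] (0,2) acc=73 (h:0 v:0)
— RS: 3×2 array has no PE[0][2].

dataflow = OS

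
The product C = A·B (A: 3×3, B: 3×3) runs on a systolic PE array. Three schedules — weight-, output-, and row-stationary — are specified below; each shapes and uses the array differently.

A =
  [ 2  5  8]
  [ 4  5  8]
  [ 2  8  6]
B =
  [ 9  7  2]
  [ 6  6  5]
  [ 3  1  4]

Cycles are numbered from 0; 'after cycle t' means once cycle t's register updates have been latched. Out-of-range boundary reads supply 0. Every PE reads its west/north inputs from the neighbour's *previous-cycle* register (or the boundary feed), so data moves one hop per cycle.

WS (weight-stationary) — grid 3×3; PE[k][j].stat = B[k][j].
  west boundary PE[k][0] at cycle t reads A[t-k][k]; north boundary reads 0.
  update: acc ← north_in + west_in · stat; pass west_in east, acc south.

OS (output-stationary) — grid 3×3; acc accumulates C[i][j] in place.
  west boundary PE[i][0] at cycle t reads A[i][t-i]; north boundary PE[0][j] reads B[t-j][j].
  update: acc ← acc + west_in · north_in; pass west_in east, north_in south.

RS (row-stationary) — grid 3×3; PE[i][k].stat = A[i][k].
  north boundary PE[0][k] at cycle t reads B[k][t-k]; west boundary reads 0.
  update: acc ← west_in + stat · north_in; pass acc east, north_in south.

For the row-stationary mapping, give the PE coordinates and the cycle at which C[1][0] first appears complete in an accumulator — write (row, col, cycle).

RS — PE[1][2] is where C[1][0] collects:
  step 0 · PE1,2: acc=0; fwd→0 fwd↓0
  step 1 · PE1,2: acc=0; fwd→0 fwd↓0
  step 2 · PE1,2: acc=0; fwd→0 fwd↓0
  step 3 · PE1,2: acc=90; fwd→90 fwd↓3

(row, col, cycle) = (1, 2, 3)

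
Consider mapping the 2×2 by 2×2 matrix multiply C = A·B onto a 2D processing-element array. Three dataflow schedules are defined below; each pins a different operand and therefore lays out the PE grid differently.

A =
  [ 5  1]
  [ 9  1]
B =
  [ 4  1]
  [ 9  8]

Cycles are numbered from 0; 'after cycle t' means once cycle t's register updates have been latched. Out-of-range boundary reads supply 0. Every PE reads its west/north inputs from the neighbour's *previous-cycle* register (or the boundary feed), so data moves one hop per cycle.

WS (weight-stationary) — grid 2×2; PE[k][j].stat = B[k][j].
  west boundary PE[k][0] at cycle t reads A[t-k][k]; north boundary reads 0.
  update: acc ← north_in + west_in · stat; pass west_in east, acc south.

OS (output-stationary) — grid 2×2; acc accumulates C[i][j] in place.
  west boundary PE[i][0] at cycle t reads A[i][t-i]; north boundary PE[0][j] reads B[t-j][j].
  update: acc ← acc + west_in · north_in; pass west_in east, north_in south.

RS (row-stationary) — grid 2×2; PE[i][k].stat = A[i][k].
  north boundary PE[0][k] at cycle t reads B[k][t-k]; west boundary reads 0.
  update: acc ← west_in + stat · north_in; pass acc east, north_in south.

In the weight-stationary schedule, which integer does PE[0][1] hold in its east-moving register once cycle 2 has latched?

register = 9

Tracing WS — 2×2 array, target PE[0][1]:
  after 0 — PE[0][0] acc=20, pass-E 5, pass-S 20
  after 0 — PE[0][1] acc=0, pass-E 0, pass-S 0
  after 1 — PE[0][0] acc=36, pass-E 9, pass-S 36
  after 1 — PE[0][1] acc=5, pass-E 5, pass-S 5
  after 2 — PE[0][0] acc=0, pass-E 0, pass-S 0
  after 2 — PE[0][1] acc=9, pass-E 9, pass-S 9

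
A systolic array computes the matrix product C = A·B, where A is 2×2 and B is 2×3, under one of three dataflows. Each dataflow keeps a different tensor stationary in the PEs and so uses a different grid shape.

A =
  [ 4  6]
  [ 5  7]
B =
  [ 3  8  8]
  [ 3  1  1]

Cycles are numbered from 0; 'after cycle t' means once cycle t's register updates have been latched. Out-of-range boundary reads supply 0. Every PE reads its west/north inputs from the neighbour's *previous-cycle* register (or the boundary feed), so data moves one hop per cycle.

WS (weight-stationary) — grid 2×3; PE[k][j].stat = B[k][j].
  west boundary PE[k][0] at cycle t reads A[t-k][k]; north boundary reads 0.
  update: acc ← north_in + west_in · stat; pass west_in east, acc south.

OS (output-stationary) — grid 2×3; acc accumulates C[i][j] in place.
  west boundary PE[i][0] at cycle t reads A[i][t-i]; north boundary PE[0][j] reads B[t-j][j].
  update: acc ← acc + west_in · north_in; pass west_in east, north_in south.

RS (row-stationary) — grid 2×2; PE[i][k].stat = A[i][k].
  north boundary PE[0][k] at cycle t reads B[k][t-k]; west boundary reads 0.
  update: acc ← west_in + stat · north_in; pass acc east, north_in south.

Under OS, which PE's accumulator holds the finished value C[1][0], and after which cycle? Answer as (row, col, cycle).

(row, col, cycle) = (1, 0, 2)

OS: C[1][0] accumulates in PE[1][0]:
  t=0 PE[1][0]: acc=0 h=0 v=0
  t=1 PE[1][0]: acc=15 h=5 v=3
  t=2 PE[1][0]: acc=36 h=7 v=3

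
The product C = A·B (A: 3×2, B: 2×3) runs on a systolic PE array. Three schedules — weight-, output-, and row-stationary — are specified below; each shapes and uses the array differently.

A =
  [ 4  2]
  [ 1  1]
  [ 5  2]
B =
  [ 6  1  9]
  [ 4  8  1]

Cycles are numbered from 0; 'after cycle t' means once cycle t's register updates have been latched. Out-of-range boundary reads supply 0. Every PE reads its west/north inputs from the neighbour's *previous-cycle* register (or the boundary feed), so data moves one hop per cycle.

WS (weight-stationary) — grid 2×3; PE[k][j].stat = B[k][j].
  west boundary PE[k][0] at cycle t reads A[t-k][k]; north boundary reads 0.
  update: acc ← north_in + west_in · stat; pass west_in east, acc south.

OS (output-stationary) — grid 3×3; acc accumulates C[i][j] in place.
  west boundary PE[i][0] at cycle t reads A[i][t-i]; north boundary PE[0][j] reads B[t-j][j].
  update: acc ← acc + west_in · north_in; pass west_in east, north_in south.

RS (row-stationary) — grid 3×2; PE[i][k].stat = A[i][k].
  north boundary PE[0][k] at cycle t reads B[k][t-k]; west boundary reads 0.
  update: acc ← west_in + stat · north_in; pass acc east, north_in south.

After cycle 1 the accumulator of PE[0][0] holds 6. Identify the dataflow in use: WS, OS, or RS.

WS (2×3 grid), PE[0][0]:
  after 0 — PE[0][0] acc=24, pass-E 4, pass-S 24
  after 1 — PE[0][0] acc=6, pass-E 1, pass-S 6
OS (3×3 grid), PE[0][0]:
  after 0 — PE[0][0] acc=24, pass-E 4, pass-S 6
  after 1 — PE[0][0] acc=32, pass-E 2, pass-S 4
RS (3×2 grid), PE[0][0]:
  after 0 — PE[0][0] acc=24, pass-E 24, pass-S 6
  after 1 — PE[0][0] acc=4, pass-E 4, pass-S 1

dataflow = WS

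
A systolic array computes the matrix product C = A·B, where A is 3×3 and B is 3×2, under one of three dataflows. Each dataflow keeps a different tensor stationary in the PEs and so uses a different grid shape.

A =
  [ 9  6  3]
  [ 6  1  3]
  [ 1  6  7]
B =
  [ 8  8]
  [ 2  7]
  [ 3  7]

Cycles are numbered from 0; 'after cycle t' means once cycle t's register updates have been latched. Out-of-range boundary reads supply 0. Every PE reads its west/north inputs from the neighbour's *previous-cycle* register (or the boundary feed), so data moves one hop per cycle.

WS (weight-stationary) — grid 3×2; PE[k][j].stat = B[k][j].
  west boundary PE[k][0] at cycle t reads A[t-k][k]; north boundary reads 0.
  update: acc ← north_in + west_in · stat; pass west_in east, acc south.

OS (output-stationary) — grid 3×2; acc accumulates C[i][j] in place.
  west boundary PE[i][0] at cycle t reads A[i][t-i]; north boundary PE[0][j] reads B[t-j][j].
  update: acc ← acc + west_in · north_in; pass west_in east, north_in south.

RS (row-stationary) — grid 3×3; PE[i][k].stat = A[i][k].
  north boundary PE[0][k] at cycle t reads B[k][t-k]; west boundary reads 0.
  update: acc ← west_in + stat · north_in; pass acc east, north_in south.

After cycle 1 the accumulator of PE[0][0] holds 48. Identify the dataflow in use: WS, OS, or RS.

— WS: 3×2; PE[0][0] trace:
  c0 r0c0: 72 / 9 / 72
  c1 r0c0: 48 / 6 / 48
— OS: 3×2; PE[0][0] trace:
  c0 r0c0: 72 / 9 / 8
  c1 r0c0: 84 / 6 / 2
— RS: 3×3; PE[0][0] trace:
  c0 r0c0: 72 / 72 / 8
  c1 r0c0: 72 / 72 / 8

dataflow = WS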